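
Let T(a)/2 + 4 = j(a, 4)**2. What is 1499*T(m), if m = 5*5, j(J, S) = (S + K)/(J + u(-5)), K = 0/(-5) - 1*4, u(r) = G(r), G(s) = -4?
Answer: -11992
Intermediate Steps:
u(r) = -4
K = -4 (K = 0*(-1/5) - 4 = 0 - 4 = -4)
j(J, S) = (-4 + S)/(-4 + J) (j(J, S) = (S - 4)/(J - 4) = (-4 + S)/(-4 + J))
m = 25
T(a) = -8 (T(a) = -8 + 2*((-4 + 4)/(-4 + a))**2 = -8 + 2*(0/(-4 + a))**2 = -8 + 2*0**2 = -8 + 2*0 = -8 + 0 = -8)
1499*T(m) = 1499*(-8) = -11992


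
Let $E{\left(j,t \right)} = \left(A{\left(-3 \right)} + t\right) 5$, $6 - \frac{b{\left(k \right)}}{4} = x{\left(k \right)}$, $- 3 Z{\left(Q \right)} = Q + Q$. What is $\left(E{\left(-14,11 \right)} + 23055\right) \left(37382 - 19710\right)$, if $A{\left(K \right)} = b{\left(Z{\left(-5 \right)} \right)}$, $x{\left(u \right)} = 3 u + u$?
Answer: $\frac{1217424080}{3} \approx 4.0581 \cdot 10^{8}$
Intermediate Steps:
$x{\left(u \right)} = 4 u$
$Z{\left(Q \right)} = - \frac{2 Q}{3}$ ($Z{\left(Q \right)} = - \frac{Q + Q}{3} = - \frac{2 Q}{3}$)
$b{\left(k \right)} = 24 - 16 k$ ($b{\left(k \right)} = 24 - 4 \cdot 4 k = 24 - 16 k$)
$A{\left(K \right)} = - \frac{88}{3}$ ($A{\left(K \right)} = 24 - 16 \left(\left(- \frac{2}{3}\right) \left(-5\right)\right) = 24 - \frac{160}{3} = - \frac{88}{3}$)
$E{\left(j,t \right)} = - \frac{440}{3} + 5 t$ ($E{\left(j,t \right)} = \left(- \frac{88}{3} + t\right) 5 = - \frac{440}{3} + 5 t$)
$\left(E{\left(-14,11 \right)} + 23055\right) \left(37382 - 19710\right) = \left(\left(- \frac{440}{3} + 5 \cdot 11\right) + 23055\right) \left(37382 - 19710\right) = \left(\left(- \frac{440}{3} + 55\right) + 23055\right) 17672 = \left(- \frac{275}{3} + 23055\right) 17672 = \frac{68890}{3} \cdot 17672 = \frac{1217424080}{3}$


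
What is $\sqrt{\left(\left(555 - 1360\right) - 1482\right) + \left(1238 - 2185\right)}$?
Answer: $7 i \sqrt{66} \approx 56.868 i$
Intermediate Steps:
$\sqrt{\left(\left(555 - 1360\right) - 1482\right) + \left(1238 - 2185\right)} = \sqrt{\left(-805 - 1482\right) + \left(1238 - 2185\right)} = \sqrt{-2287 - 947} = \sqrt{-3234} = 7 i \sqrt{66}$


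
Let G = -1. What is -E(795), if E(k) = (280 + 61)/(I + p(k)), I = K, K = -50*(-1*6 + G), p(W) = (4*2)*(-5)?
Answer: -11/10 ≈ -1.1000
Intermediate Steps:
p(W) = -40 (p(W) = 8*(-5) = -40)
K = 350 (K = -50*(-1*6 - 1) = -50*(-6 - 1) = -50*(-7) = 350)
I = 350
E(k) = 11/10 (E(k) = (280 + 61)/(350 - 40) = 341/310 = 341*(1/310) = 11/10)
-E(795) = -1*11/10 = -11/10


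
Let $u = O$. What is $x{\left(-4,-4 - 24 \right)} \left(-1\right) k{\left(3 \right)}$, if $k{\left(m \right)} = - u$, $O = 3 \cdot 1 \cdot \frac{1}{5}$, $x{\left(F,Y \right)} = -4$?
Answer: $- \frac{12}{5} \approx -2.4$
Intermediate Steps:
$O = \frac{3}{5}$ ($O = 3 \cdot 1 \cdot \frac{1}{5} = 3 \cdot \frac{1}{5} = \frac{3}{5} \approx 0.6$)
$u = \frac{3}{5} \approx 0.6$
$k{\left(m \right)} = - \frac{3}{5}$ ($k{\left(m \right)} = \left(-1\right) \frac{3}{5} = - \frac{3}{5}$)
$x{\left(-4,-4 - 24 \right)} \left(-1\right) k{\left(3 \right)} = \left(-4\right) \left(-1\right) \left(- \frac{3}{5}\right) = 4 \left(- \frac{3}{5}\right) = - \frac{12}{5}$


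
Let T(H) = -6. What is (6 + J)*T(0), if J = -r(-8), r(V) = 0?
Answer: -36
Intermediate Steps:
J = 0 (J = -1*0 = 0)
(6 + J)*T(0) = (6 + 0)*(-6) = 6*(-6) = -36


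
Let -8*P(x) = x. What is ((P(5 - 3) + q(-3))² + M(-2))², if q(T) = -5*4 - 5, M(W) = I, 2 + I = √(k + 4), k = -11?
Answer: 103406769/256 + 10169*I*√7/8 ≈ 4.0393e+5 + 3363.1*I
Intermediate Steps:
P(x) = -x/8
I = -2 + I*√7 (I = -2 + √(-11 + 4) = -2 + √(-7) = -2 + I*√7 ≈ -2.0 + 2.6458*I)
M(W) = -2 + I*√7
q(T) = -25 (q(T) = -20 - 5 = -25)
((P(5 - 3) + q(-3))² + M(-2))² = ((-(5 - 3)/8 - 25)² + (-2 + I*√7))² = ((-⅛*2 - 25)² + (-2 + I*√7))² = ((-¼ - 25)² + (-2 + I*√7))² = ((-101/4)² + (-2 + I*√7))² = (10201/16 + (-2 + I*√7))² = (10169/16 + I*√7)²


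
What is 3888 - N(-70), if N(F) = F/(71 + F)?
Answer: 3958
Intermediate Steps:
3888 - N(-70) = 3888 - (-70)/(71 - 70) = 3888 - (-70)/1 = 3888 - (-70) = 3888 - 1*(-70) = 3888 + 70 = 3958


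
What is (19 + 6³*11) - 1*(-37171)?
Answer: 39566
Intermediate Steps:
(19 + 6³*11) - 1*(-37171) = (19 + 216*11) + 37171 = (19 + 2376) + 37171 = 2395 + 37171 = 39566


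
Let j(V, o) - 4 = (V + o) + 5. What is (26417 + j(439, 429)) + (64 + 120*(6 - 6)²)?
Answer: 27358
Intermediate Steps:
j(V, o) = 9 + V + o (j(V, o) = 4 + ((V + o) + 5) = 4 + (5 + V + o) = 9 + V + o)
(26417 + j(439, 429)) + (64 + 120*(6 - 6)²) = (26417 + (9 + 439 + 429)) + (64 + 120*(6 - 6)²) = (26417 + 877) + (64 + 120*0²) = 27294 + (64 + 120*0) = 27294 + (64 + 0) = 27294 + 64 = 27358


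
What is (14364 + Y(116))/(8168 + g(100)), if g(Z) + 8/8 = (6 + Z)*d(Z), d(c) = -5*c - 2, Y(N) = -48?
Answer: -4772/15015 ≈ -0.31782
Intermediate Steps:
d(c) = -2 - 5*c
g(Z) = -1 + (-2 - 5*Z)*(6 + Z) (g(Z) = -1 + (6 + Z)*(-2 - 5*Z) = -1 + (-2 - 5*Z)*(6 + Z))
(14364 + Y(116))/(8168 + g(100)) = (14364 - 48)/(8168 + (-13 - 32*100 - 5*100²)) = 14316/(8168 + (-13 - 3200 - 5*10000)) = 14316/(8168 + (-13 - 3200 - 50000)) = 14316/(8168 - 53213) = 14316/(-45045) = 14316*(-1/45045) = -4772/15015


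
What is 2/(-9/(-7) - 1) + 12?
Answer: 19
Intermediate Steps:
2/(-9/(-7) - 1) + 12 = 2/(-9*(-1/7) - 1) + 12 = 2/(9/7 - 1) + 12 = 2/(2/7) + 12 = 2*(7/2) + 12 = 7 + 12 = 19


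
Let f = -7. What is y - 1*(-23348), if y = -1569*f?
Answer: 34331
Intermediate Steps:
y = 10983 (y = -1569*(-7) = 10983)
y - 1*(-23348) = 10983 - 1*(-23348) = 10983 + 23348 = 34331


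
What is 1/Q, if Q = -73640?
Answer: -1/73640 ≈ -1.3580e-5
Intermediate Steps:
1/Q = 1/(-73640) = -1/73640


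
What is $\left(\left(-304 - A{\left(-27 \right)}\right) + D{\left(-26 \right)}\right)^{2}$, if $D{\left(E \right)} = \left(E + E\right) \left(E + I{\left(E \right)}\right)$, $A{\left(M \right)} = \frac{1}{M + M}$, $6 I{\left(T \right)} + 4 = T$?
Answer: $\frac{4989020689}{2916} \approx 1.7109 \cdot 10^{6}$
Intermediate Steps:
$I{\left(T \right)} = - \frac{2}{3} + \frac{T}{6}$
$A{\left(M \right)} = \frac{1}{2 M}$
$D{\left(E \right)} = 2 E \left(- \frac{2}{3} + \frac{7 E}{6}\right)$ ($D{\left(E \right)} = \left(E + E\right) \left(E + \left(- \frac{2}{3} + \frac{E}{6}\right)\right) = 2 E \left(- \frac{2}{3} + \frac{7 E}{6}\right)$)
$\left(\left(-304 - A{\left(-27 \right)}\right) + D{\left(-26 \right)}\right)^{2} = \left(\left(-304 - \frac{1}{2 \left(-27\right)}\right) + \frac{1}{3} \left(-26\right) \left(-4 + 7 \left(-26\right)\right)\right)^{2} = \left(\left(-304 - \frac{1}{2} \left(- \frac{1}{27}\right)\right) + \frac{1}{3} \left(-26\right) \left(-4 - 182\right)\right)^{2} = \left(\left(-304 - - \frac{1}{54}\right) + \frac{1}{3} \left(-26\right) \left(-186\right)\right)^{2} = \left(\left(-304 + \frac{1}{54}\right) + 1612\right)^{2} = \left(- \frac{16415}{54} + 1612\right)^{2} = \left(\frac{70633}{54}\right)^{2} = \frac{4989020689}{2916}$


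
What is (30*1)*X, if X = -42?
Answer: -1260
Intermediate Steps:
(30*1)*X = (30*1)*(-42) = 30*(-42) = -1260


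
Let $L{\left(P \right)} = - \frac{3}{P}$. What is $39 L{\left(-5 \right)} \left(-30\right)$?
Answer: $-702$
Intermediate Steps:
$39 L{\left(-5 \right)} \left(-30\right) = 39 \left(- \frac{3}{-5}\right) \left(-30\right) = 39 \left(\left(-3\right) \left(- \frac{1}{5}\right)\right) \left(-30\right) = 39 \cdot \frac{3}{5} \left(-30\right) = \frac{117}{5} \left(-30\right) = -702$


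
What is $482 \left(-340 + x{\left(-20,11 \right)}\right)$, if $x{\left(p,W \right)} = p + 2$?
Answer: $-172556$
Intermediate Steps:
$x{\left(p,W \right)} = 2 + p$
$482 \left(-340 + x{\left(-20,11 \right)}\right) = 482 \left(-340 + \left(2 - 20\right)\right) = 482 \left(-340 - 18\right) = 482 \left(-358\right) = -172556$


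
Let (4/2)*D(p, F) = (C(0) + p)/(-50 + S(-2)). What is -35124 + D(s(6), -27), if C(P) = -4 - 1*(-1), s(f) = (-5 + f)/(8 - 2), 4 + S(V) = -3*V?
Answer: -20231407/576 ≈ -35124.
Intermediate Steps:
S(V) = -4 - 3*V
s(f) = -⅚ + f/6 (s(f) = (-5 + f)/6 = (-5 + f)*(⅙) = -⅚ + f/6)
C(P) = -3 (C(P) = -4 + 1 = -3)
D(p, F) = 1/32 - p/96 (D(p, F) = ((-3 + p)/(-50 + (-4 - 3*(-2))))/2 = ((-3 + p)/(-50 + (-4 + 6)))/2 = ((-3 + p)/(-50 + 2))/2 = ((-3 + p)/(-48))/2 = ((-3 + p)*(-1/48))/2 = (1/16 - p/48)/2 = 1/32 - p/96)
-35124 + D(s(6), -27) = -35124 + (1/32 - (-⅚ + (⅙)*6)/96) = -35124 + (1/32 - (-⅚ + 1)/96) = -35124 + (1/32 - 1/96*⅙) = -35124 + (1/32 - 1/576) = -35124 + 17/576 = -20231407/576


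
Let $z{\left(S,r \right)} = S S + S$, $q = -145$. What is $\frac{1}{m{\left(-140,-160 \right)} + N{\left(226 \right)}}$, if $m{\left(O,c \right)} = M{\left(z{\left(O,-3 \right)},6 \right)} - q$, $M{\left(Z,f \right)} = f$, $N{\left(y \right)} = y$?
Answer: $\frac{1}{377} \approx 0.0026525$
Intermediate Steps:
$z{\left(S,r \right)} = S + S^{2}$ ($z{\left(S,r \right)} = S^{2} + S = S + S^{2}$)
$m{\left(O,c \right)} = 151$ ($m{\left(O,c \right)} = 6 - -145 = 6 + 145 = 151$)
$\frac{1}{m{\left(-140,-160 \right)} + N{\left(226 \right)}} = \frac{1}{151 + 226} = \frac{1}{377}$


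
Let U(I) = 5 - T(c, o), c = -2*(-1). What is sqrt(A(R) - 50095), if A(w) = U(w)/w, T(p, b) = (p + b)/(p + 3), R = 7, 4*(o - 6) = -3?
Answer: I*sqrt(245463015)/70 ≈ 223.82*I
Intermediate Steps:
o = 21/4 (o = 6 + (1/4)*(-3) = 6 - 3/4 = 21/4 ≈ 5.2500)
c = 2
T(p, b) = (b + p)/(3 + p)
U(I) = 71/20 (U(I) = 5 - (21/4 + 2)/(3 + 2) = 5 - 29/(5*4) = 5 - 1*29/20 = 5 - 29/20 = 71/20)
A(w) = 71/(20*w)
sqrt(A(R) - 50095) = sqrt((71/20)/7 - 50095) = sqrt((71/20)*(1/7) - 50095) = sqrt(71/140 - 50095) = sqrt(-7013229/140) = I*sqrt(245463015)/70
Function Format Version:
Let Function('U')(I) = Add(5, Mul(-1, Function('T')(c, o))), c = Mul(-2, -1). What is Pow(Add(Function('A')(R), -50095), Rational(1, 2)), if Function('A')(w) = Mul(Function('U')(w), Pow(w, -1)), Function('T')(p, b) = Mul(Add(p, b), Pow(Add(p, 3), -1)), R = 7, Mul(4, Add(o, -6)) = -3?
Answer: Mul(Rational(1, 70), I, Pow(245463015, Rational(1, 2))) ≈ Mul(223.82, I)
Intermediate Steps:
o = Rational(21, 4) (o = Add(6, Mul(Rational(1, 4), -3)) = Add(6, Rational(-3, 4)) = Rational(21, 4) ≈ 5.2500)
c = 2
Function('T')(p, b) = Mul(Pow(Add(3, p), -1), Add(b, p)) (Function('T')(p, b) = Mul(Add(b, p), Pow(Add(3, p), -1)) = Mul(Pow(Add(3, p), -1), Add(b, p)))
Function('U')(I) = Rational(71, 20) (Function('U')(I) = Add(5, Mul(-1, Mul(Pow(Add(3, 2), -1), Add(Rational(21, 4), 2)))) = Add(5, Mul(-1, Mul(Pow(5, -1), Rational(29, 4)))) = Add(5, Mul(-1, Mul(Rational(1, 5), Rational(29, 4)))) = Add(5, Mul(-1, Rational(29, 20))) = Add(5, Rational(-29, 20)) = Rational(71, 20))
Function('A')(w) = Mul(Rational(71, 20), Pow(w, -1))
Pow(Add(Function('A')(R), -50095), Rational(1, 2)) = Pow(Add(Mul(Rational(71, 20), Pow(7, -1)), -50095), Rational(1, 2)) = Pow(Add(Mul(Rational(71, 20), Rational(1, 7)), -50095), Rational(1, 2)) = Pow(Add(Rational(71, 140), -50095), Rational(1, 2)) = Pow(Rational(-7013229, 140), Rational(1, 2)) = Mul(Rational(1, 70), I, Pow(245463015, Rational(1, 2)))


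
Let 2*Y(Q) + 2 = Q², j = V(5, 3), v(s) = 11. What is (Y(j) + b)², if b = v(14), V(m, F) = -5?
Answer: 2025/4 ≈ 506.25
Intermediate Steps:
b = 11
j = -5
Y(Q) = -1 + Q²/2
(Y(j) + b)² = ((-1 + (½)*(-5)²) + 11)² = ((-1 + (½)*25) + 11)² = ((-1 + 25/2) + 11)² = (23/2 + 11)² = (45/2)² = 2025/4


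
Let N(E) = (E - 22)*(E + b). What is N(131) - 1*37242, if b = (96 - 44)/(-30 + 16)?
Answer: -163575/7 ≈ -23368.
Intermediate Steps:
b = -26/7 (b = 52/(-14) = 52*(-1/14) = -26/7 ≈ -3.7143)
N(E) = (-22 + E)*(-26/7 + E) (N(E) = (E - 22)*(E - 26/7) = (-22 + E)*(-26/7 + E))
N(131) - 1*37242 = (572/7 + 131² - 180/7*131) - 1*37242 = (572/7 + 17161 - 23580/7) - 37242 = 97119/7 - 37242 = -163575/7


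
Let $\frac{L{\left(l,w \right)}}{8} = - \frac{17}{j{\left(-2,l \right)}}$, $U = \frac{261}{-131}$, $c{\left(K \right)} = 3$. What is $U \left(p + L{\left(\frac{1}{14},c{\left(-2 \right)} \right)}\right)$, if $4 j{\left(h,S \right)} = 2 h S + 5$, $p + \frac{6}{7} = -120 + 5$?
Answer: $\frac{4647453}{10087} \approx 460.74$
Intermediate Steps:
$p = - \frac{811}{7}$ ($p = - \frac{6}{7} + \left(-120 + 5\right) = - \frac{6}{7} - 115 = - \frac{811}{7} \approx -115.86$)
$j{\left(h,S \right)} = \frac{5}{4} + \frac{S h}{2}$ ($j{\left(h,S \right)} = \frac{2 h S + 5}{4} = \frac{2 S h + 5}{4} = \frac{5 + 2 S h}{4} = \frac{5}{4} + \frac{S h}{2}$)
$U = - \frac{261}{131}$ ($U = 261 \left(- \frac{1}{131}\right) = - \frac{261}{131} \approx -1.9924$)
$L{\left(l,w \right)} = - \frac{136}{\frac{5}{4} - l}$ ($L{\left(l,w \right)} = 8 \left(- \frac{17}{\frac{5}{4} + \frac{1}{2} l \left(-2\right)}\right) = 8 \left(- \frac{17}{\frac{5}{4} - l}\right) = - \frac{136}{\frac{5}{4} - l}$)
$U \left(p + L{\left(\frac{1}{14},c{\left(-2 \right)} \right)}\right) = - \frac{261 \left(- \frac{811}{7} + \frac{544}{-5 + \frac{4}{14}}\right)}{131} = - \frac{261 \left(- \frac{811}{7} + \frac{544}{-5 + 4 \cdot \frac{1}{14}}\right)}{131} = - \frac{261 \left(- \frac{811}{7} + \frac{544}{-5 + \frac{2}{7}}\right)}{131} = - \frac{261 \left(- \frac{811}{7} + \frac{544}{- \frac{33}{7}}\right)}{131} = - \frac{261 \left(- \frac{811}{7} + 544 \left(- \frac{7}{33}\right)\right)}{131} = - \frac{261 \left(- \frac{811}{7} - \frac{3808}{33}\right)}{131} = \left(- \frac{261}{131}\right) \left(- \frac{53419}{231}\right) = \frac{4647453}{10087}$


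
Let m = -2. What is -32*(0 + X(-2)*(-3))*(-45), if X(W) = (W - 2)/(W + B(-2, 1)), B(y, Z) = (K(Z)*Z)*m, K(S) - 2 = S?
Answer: -2160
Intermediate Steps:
K(S) = 2 + S
B(y, Z) = -2*Z*(2 + Z) (B(y, Z) = ((2 + Z)*Z)*(-2) = (Z*(2 + Z))*(-2) = -2*Z*(2 + Z))
X(W) = (-2 + W)/(-6 + W) (X(W) = (W - 2)/(W - 2*1*(2 + 1)) = (-2 + W)/(W - 2*1*3) = (-2 + W)/(W - 6) = (-2 + W)/(-6 + W))
-32*(0 + X(-2)*(-3))*(-45) = -32*(0 + ((-2 - 2)/(-6 - 2))*(-3))*(-45) = -32*(0 + (-4/(-8))*(-3))*(-45) = -32*(0 - ⅛*(-4)*(-3))*(-45) = -32*(0 + (½)*(-3))*(-45) = -32*(0 - 3/2)*(-45) = -32*(-3/2)*(-45) = 48*(-45) = -2160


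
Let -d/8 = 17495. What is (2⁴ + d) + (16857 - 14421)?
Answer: -137508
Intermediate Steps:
d = -139960 (d = -8*17495 = -139960)
(2⁴ + d) + (16857 - 14421) = (2⁴ - 139960) + (16857 - 14421) = (16 - 139960) + 2436 = -139944 + 2436 = -137508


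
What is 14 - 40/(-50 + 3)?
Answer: 698/47 ≈ 14.851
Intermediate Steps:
14 - 40/(-50 + 3) = 14 - 40/(-47) = 14 - 1/47*(-40) = 14 + 40/47 = 698/47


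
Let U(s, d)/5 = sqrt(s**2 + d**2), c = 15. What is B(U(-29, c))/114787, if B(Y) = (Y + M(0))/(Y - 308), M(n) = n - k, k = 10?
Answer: -11785/3915040209 - 745*sqrt(1066)/3915040209 ≈ -9.2231e-6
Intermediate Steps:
U(s, d) = 5*sqrt(d**2 + s**2) (U(s, d) = 5*sqrt(s**2 + d**2) = 5*sqrt(d**2 + s**2))
M(n) = -10 + n (M(n) = n - 1*10 = n - 10 = -10 + n)
B(Y) = (-10 + Y)/(-308 + Y) (B(Y) = (Y + (-10 + 0))/(Y - 308) = (Y - 10)/(-308 + Y) = (-10 + Y)/(-308 + Y))
B(U(-29, c))/114787 = ((-10 + 5*sqrt(15**2 + (-29)**2))/(-308 + 5*sqrt(15**2 + (-29)**2)))/114787 = ((-10 + 5*sqrt(225 + 841))/(-308 + 5*sqrt(225 + 841)))*(1/114787) = ((-10 + 5*sqrt(1066))/(-308 + 5*sqrt(1066)))*(1/114787) = (-10 + 5*sqrt(1066))/(114787*(-308 + 5*sqrt(1066)))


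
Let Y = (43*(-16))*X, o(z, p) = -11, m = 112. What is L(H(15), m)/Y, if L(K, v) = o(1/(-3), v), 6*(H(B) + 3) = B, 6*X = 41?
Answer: 33/14104 ≈ 0.0023398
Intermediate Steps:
X = 41/6 (X = (⅙)*41 = 41/6 ≈ 6.8333)
H(B) = -3 + B/6
L(K, v) = -11
Y = -14104/3 (Y = (43*(-16))*(41/6) = -688*41/6 = -14104/3 ≈ -4701.3)
L(H(15), m)/Y = -11/(-14104/3) = -11*(-3/14104) = 33/14104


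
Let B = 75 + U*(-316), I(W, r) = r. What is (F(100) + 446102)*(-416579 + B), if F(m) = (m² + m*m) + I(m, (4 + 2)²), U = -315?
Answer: -147748965032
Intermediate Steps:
B = 99615 (B = 75 - 315*(-316) = 75 + 99540 = 99615)
F(m) = 36 + 2*m² (F(m) = (m² + m*m) + (4 + 2)² = (m² + m²) + 6² = 2*m² + 36 = 36 + 2*m²)
(F(100) + 446102)*(-416579 + B) = ((36 + 2*100²) + 446102)*(-416579 + 99615) = ((36 + 2*10000) + 446102)*(-316964) = ((36 + 20000) + 446102)*(-316964) = (20036 + 446102)*(-316964) = 466138*(-316964) = -147748965032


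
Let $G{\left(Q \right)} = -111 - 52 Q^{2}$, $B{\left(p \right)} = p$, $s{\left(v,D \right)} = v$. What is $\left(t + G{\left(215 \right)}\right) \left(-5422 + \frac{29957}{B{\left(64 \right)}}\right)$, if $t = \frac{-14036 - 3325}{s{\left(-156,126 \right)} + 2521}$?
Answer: $\frac{225305570717647}{18920} \approx 1.1908 \cdot 10^{10}$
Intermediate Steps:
$t = - \frac{17361}{2365}$ ($t = \frac{-14036 - 3325}{-156 + 2521} = - \frac{17361}{2365} \approx -7.3408$)
$\left(t + G{\left(215 \right)}\right) \left(-5422 + \frac{29957}{B{\left(64 \right)}}\right) = \left(- \frac{17361}{2365} - \left(111 + 52 \cdot 215^{2}\right)\right) \left(-5422 + \frac{29957}{64}\right) = \left(- \frac{17361}{2365} - 2403811\right) \left(-5422 + 29957 \cdot \frac{1}{64}\right) = \left(- \frac{17361}{2365} - 2403811\right) \left(-5422 + \frac{29957}{64}\right) = \left(- \frac{17361}{2365} - 2403811\right) \left(- \frac{317051}{64}\right) = \left(- \frac{5685030376}{2365}\right) \left(- \frac{317051}{64}\right) = \frac{225305570717647}{18920}$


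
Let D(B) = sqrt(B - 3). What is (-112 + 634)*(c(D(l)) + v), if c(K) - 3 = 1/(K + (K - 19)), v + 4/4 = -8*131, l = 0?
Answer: -203672394/373 - 1044*I*sqrt(3)/373 ≈ -5.4604e+5 - 4.8479*I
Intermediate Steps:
v = -1049 (v = -1 - 8*131 = -1 - 1048 = -1049)
D(B) = sqrt(-3 + B)
c(K) = 3 + 1/(-19 + 2*K) (c(K) = 3 + 1/(K + (K - 19)) = 3 + 1/(K + (-19 + K)) = 3 + 1/(-19 + 2*K))
(-112 + 634)*(c(D(l)) + v) = (-112 + 634)*(2*(-28 + 3*sqrt(-3 + 0))/(-19 + 2*sqrt(-3 + 0)) - 1049) = 522*(2*(-28 + 3*sqrt(-3))/(-19 + 2*sqrt(-3)) - 1049) = 522*(2*(-28 + 3*(I*sqrt(3)))/(-19 + 2*(I*sqrt(3))) - 1049) = 522*(2*(-28 + 3*I*sqrt(3))/(-19 + 2*I*sqrt(3)) - 1049) = 522*(-1049 + 2*(-28 + 3*I*sqrt(3))/(-19 + 2*I*sqrt(3))) = -547578 + 1044*(-28 + 3*I*sqrt(3))/(-19 + 2*I*sqrt(3))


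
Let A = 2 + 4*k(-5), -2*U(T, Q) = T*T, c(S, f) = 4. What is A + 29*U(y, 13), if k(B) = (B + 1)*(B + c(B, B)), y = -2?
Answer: -40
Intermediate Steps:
U(T, Q) = -T²/2 (U(T, Q) = -T*T/2 = -T²/2)
k(B) = (1 + B)*(4 + B) (k(B) = (B + 1)*(B + 4) = (1 + B)*(4 + B))
A = 18 (A = 2 + 4*(4 + (-5)² + 5*(-5)) = 2 + 4*(4 + 25 - 25) = 2 + 4*4 = 2 + 16 = 18)
A + 29*U(y, 13) = 18 + 29*(-½*(-2)²) = 18 + 29*(-½*4) = 18 + 29*(-2) = 18 - 58 = -40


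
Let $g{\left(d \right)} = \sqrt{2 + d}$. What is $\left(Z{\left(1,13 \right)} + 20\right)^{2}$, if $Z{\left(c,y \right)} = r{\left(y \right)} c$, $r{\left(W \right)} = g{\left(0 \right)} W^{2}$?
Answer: $57522 + 6760 \sqrt{2} \approx 67082.0$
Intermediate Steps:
$r{\left(W \right)} = \sqrt{2} W^{2}$ ($r{\left(W \right)} = \sqrt{2 + 0} W^{2} = \sqrt{2} W^{2}$)
$Z{\left(c,y \right)} = c \sqrt{2} y^{2}$ ($Z{\left(c,y \right)} = \sqrt{2} y^{2} c = c \sqrt{2} y^{2}$)
$\left(Z{\left(1,13 \right)} + 20\right)^{2} = \left(1 \sqrt{2} \cdot 13^{2} + 20\right)^{2} = \left(1 \sqrt{2} \cdot 169 + 20\right)^{2} = \left(169 \sqrt{2} + 20\right)^{2} = \left(20 + 169 \sqrt{2}\right)^{2}$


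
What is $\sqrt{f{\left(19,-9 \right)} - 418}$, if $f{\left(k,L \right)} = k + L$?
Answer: $2 i \sqrt{102} \approx 20.199 i$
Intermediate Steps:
$f{\left(k,L \right)} = L + k$
$\sqrt{f{\left(19,-9 \right)} - 418} = \sqrt{\left(-9 + 19\right) - 418} = \sqrt{10 - 418} = \sqrt{-408} = 2 i \sqrt{102}$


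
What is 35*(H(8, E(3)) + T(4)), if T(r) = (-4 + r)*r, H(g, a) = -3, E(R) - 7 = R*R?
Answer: -105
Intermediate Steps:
E(R) = 7 + R² (E(R) = 7 + R*R = 7 + R²)
T(r) = r*(-4 + r)
35*(H(8, E(3)) + T(4)) = 35*(-3 + 4*(-4 + 4)) = 35*(-3 + 4*0) = 35*(-3 + 0) = 35*(-3) = -105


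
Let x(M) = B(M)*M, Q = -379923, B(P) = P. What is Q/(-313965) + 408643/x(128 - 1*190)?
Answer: 43253341169/402293820 ≈ 107.52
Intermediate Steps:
x(M) = M**2 (x(M) = M*M = M**2)
Q/(-313965) + 408643/x(128 - 1*190) = -379923/(-313965) + 408643/((128 - 1*190)**2) = -379923*(-1/313965) + 408643/((128 - 190)**2) = 126641/104655 + 408643/((-62)**2) = 126641/104655 + 408643/3844 = 43253341169/402293820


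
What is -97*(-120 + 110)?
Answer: 970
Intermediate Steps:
-97*(-120 + 110) = -97*(-10) = 970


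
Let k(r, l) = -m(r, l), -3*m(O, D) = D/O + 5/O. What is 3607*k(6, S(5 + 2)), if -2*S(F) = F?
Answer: 3607/12 ≈ 300.58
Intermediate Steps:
S(F) = -F/2
m(O, D) = -5/(3*O) - D/(3*O) (m(O, D) = -(D/O + 5/O)/3 = -(5/O + D/O)/3 = -5/(3*O) - D/(3*O))
k(r, l) = -(-5 - l)/(3*r)
3607*k(6, S(5 + 2)) = 3607*((⅓)*(5 - (5 + 2)/2)/6) = 3607*((⅓)*(⅙)*(5 - ½*7)) = 3607*((⅓)*(⅙)*(5 - 7/2)) = 3607*((⅓)*(⅙)*(3/2)) = 3607*(1/12) = 3607/12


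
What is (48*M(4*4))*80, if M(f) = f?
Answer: 61440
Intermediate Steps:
(48*M(4*4))*80 = (48*(4*4))*80 = (48*16)*80 = 768*80 = 61440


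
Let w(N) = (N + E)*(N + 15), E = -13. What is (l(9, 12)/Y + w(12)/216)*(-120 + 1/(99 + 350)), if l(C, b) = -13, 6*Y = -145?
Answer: -25808041/520840 ≈ -49.551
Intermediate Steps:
Y = -145/6 (Y = (1/6)*(-145) = -145/6 ≈ -24.167)
w(N) = (-13 + N)*(15 + N) (w(N) = (N - 13)*(N + 15) = (-13 + N)*(15 + N))
(l(9, 12)/Y + w(12)/216)*(-120 + 1/(99 + 350)) = (-13/(-145/6) + (-195 + 12**2 + 2*12)/216)*(-120 + 1/(99 + 350)) = (-13*(-6/145) + (-195 + 144 + 24)*(1/216))*(-120 + 1/449) = (78/145 - 27*1/216)*(-120 + 1/449) = (78/145 - 1/8)*(-53879/449) = (479/1160)*(-53879/449) = -25808041/520840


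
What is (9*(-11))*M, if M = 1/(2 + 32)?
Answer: -99/34 ≈ -2.9118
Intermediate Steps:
M = 1/34 ≈ 0.029412
(9*(-11))*M = (9*(-11))*(1/34) = -99*1/34 = -99/34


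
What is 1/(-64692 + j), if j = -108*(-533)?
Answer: -1/7128 ≈ -0.00014029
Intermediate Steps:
j = 57564
1/(-64692 + j) = 1/(-64692 + 57564) = 1/(-7128) = -1/7128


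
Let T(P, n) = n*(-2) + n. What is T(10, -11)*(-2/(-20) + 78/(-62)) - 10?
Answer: -7049/310 ≈ -22.739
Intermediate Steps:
T(P, n) = -n (T(P, n) = -2*n + n = -n)
T(10, -11)*(-2/(-20) + 78/(-62)) - 10 = (-1*(-11))*(-2/(-20) + 78/(-62)) - 10 = 11*(-2*(-1/20) + 78*(-1/62)) - 10 = 11*(⅒ - 39/31) - 10 = 11*(-359/310) - 10 = -3949/310 - 10 = -7049/310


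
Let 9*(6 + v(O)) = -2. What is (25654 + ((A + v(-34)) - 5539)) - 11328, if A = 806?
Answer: 86281/9 ≈ 9586.8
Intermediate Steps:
v(O) = -56/9 (v(O) = -6 + (1/9)*(-2) = -6 - 2/9 = -56/9)
(25654 + ((A + v(-34)) - 5539)) - 11328 = (25654 + ((806 - 56/9) - 5539)) - 11328 = (25654 + (7198/9 - 5539)) - 11328 = (25654 - 42653/9) - 11328 = 188233/9 - 11328 = 86281/9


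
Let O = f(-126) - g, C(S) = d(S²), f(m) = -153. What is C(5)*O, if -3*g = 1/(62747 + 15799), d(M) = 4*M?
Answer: -1802630650/117819 ≈ -15300.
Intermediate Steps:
C(S) = 4*S²
g = -1/235638 (g = -1/(3*(62747 + 15799)) = -⅓/78546 = -⅓*1/78546 = -1/235638 ≈ -4.2438e-6)
O = -36052613/235638 (O = -153 - 1*(-1/235638) = -153 + 1/235638 = -36052613/235638 ≈ -153.00)
C(5)*O = (4*5²)*(-36052613/235638) = (4*25)*(-36052613/235638) = 100*(-36052613/235638) = -1802630650/117819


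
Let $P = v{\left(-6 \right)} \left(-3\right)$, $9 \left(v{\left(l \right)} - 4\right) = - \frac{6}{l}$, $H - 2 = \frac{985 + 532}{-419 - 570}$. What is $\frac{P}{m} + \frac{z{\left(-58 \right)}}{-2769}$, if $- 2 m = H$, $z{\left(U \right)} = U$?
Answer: $\frac{67577416}{1276509} \approx 52.939$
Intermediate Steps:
$H = \frac{461}{989}$ ($H = 2 + \frac{985 + 532}{-419 - 570} = 2 + \frac{1517}{-989} = 2 + 1517 \left(- \frac{1}{989}\right) = 2 - \frac{1517}{989} = \frac{461}{989} \approx 0.46613$)
$v{\left(l \right)} = 4 - \frac{2}{3 l}$ ($v{\left(l \right)} = 4 + \frac{\left(-6\right) \frac{1}{l}}{9} = 4 - \frac{2}{3 l}$)
$P = - \frac{37}{3}$ ($P = \left(4 - \frac{2}{3 \left(-6\right)}\right) \left(-3\right) = \left(4 - - \frac{1}{9}\right) \left(-3\right) = \left(4 + \frac{1}{9}\right) \left(-3\right) = \frac{37}{9} \left(-3\right) = - \frac{37}{3} \approx -12.333$)
$m = - \frac{461}{1978}$ ($m = \left(- \frac{1}{2}\right) \frac{461}{989} = - \frac{461}{1978} \approx -0.23306$)
$\frac{P}{m} + \frac{z{\left(-58 \right)}}{-2769} = - \frac{37}{3 \left(- \frac{461}{1978}\right)} - \frac{58}{-2769} = \left(- \frac{37}{3}\right) \left(- \frac{1978}{461}\right) - - \frac{58}{2769} = \frac{73186}{1383} + \frac{58}{2769} = \frac{67577416}{1276509}$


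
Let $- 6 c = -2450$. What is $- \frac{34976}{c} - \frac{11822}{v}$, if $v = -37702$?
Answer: $- \frac{281536679}{3298925} \approx -85.342$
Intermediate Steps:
$c = \frac{1225}{3}$ ($c = \left(- \frac{1}{6}\right) \left(-2450\right) = \frac{1225}{3} \approx 408.33$)
$- \frac{34976}{c} - \frac{11822}{v} = - \frac{34976}{\frac{1225}{3}} - \frac{11822}{-37702} = \left(-34976\right) \frac{3}{1225} - - \frac{5911}{18851} = - \frac{104928}{1225} + \frac{5911}{18851} = - \frac{281536679}{3298925}$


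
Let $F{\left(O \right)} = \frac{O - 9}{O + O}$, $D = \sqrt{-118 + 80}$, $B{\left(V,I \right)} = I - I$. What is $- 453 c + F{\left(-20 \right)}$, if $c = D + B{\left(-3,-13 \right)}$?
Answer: $\frac{29}{40} - 453 i \sqrt{38} \approx 0.725 - 2792.5 i$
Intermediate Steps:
$B{\left(V,I \right)} = 0$
$D = i \sqrt{38}$ ($D = \sqrt{-38} = i \sqrt{38} \approx 6.1644 i$)
$F{\left(O \right)} = \frac{-9 + O}{2 O}$
$c = i \sqrt{38}$ ($c = i \sqrt{38} + 0 = i \sqrt{38} \approx 6.1644 i$)
$- 453 c + F{\left(-20 \right)} = - 453 i \sqrt{38} + \frac{-9 - 20}{2 \left(-20\right)} = - 453 i \sqrt{38} + \frac{1}{2} \left(- \frac{1}{20}\right) \left(-29\right) = - 453 i \sqrt{38} + \frac{29}{40} = \frac{29}{40} - 453 i \sqrt{38}$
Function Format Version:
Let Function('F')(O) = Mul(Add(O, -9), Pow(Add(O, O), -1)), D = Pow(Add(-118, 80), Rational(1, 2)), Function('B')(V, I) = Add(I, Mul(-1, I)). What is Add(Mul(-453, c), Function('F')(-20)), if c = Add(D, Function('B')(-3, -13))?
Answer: Add(Rational(29, 40), Mul(-453, I, Pow(38, Rational(1, 2)))) ≈ Add(0.72500, Mul(-2792.5, I))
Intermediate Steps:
Function('B')(V, I) = 0
D = Mul(I, Pow(38, Rational(1, 2))) (D = Pow(-38, Rational(1, 2)) = Mul(I, Pow(38, Rational(1, 2))) ≈ Mul(6.1644, I))
Function('F')(O) = Mul(Rational(1, 2), Pow(O, -1), Add(-9, O)) (Function('F')(O) = Mul(Add(-9, O), Pow(Mul(2, O), -1)) = Mul(Add(-9, O), Mul(Rational(1, 2), Pow(O, -1))) = Mul(Rational(1, 2), Pow(O, -1), Add(-9, O)))
c = Mul(I, Pow(38, Rational(1, 2))) (c = Add(Mul(I, Pow(38, Rational(1, 2))), 0) = Mul(I, Pow(38, Rational(1, 2))) ≈ Mul(6.1644, I))
Add(Mul(-453, c), Function('F')(-20)) = Add(Mul(-453, Mul(I, Pow(38, Rational(1, 2)))), Mul(Rational(1, 2), Pow(-20, -1), Add(-9, -20))) = Add(Mul(-453, I, Pow(38, Rational(1, 2))), Mul(Rational(1, 2), Rational(-1, 20), -29)) = Add(Mul(-453, I, Pow(38, Rational(1, 2))), Rational(29, 40)) = Add(Rational(29, 40), Mul(-453, I, Pow(38, Rational(1, 2))))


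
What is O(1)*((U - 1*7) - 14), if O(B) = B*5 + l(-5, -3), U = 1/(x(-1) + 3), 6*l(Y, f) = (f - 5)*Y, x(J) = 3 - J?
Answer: -730/3 ≈ -243.33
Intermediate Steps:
l(Y, f) = Y*(-5 + f)/6 (l(Y, f) = ((f - 5)*Y)/6 = ((-5 + f)*Y)/6 = (Y*(-5 + f))/6 = Y*(-5 + f)/6)
U = ⅐ (U = 1/((3 - 1*(-1)) + 3) = 1/((3 + 1) + 3) = 1/(4 + 3) = 1/7 = ⅐ ≈ 0.14286)
O(B) = 20/3 + 5*B (O(B) = B*5 + (⅙)*(-5)*(-5 - 3) = 5*B + (⅙)*(-5)*(-8) = 5*B + 20/3 = 20/3 + 5*B)
O(1)*((U - 1*7) - 14) = (20/3 + 5*1)*((⅐ - 1*7) - 14) = (20/3 + 5)*((⅐ - 7) - 14) = 35*(-48/7 - 14)/3 = (35/3)*(-146/7) = -730/3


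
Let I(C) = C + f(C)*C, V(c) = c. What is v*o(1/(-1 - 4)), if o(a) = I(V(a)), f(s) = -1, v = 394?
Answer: 0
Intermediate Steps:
I(C) = 0 (I(C) = C - C = 0)
o(a) = 0
v*o(1/(-1 - 4)) = 394*0 = 0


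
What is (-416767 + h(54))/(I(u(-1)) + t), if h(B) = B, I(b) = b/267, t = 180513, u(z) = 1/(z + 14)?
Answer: -1446410823/626560624 ≈ -2.3085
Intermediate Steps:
u(z) = 1/(14 + z)
I(b) = b/267 (I(b) = b*(1/267) = b/267)
(-416767 + h(54))/(I(u(-1)) + t) = (-416767 + 54)/(1/(267*(14 - 1)) + 180513) = -416713/((1/267)/13 + 180513) = -416713/((1/267)*(1/13) + 180513) = -416713/(1/3471 + 180513) = -416713/626560624/3471 = -416713*3471/626560624 = -1446410823/626560624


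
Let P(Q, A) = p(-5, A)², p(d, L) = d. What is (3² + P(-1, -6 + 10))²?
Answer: 1156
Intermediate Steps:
P(Q, A) = 25 (P(Q, A) = (-5)² = 25)
(3² + P(-1, -6 + 10))² = (3² + 25)² = (9 + 25)² = 34² = 1156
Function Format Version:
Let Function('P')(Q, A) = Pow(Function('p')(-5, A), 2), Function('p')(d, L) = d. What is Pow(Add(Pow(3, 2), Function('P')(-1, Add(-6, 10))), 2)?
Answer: 1156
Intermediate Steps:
Function('P')(Q, A) = 25 (Function('P')(Q, A) = Pow(-5, 2) = 25)
Pow(Add(Pow(3, 2), Function('P')(-1, Add(-6, 10))), 2) = Pow(Add(Pow(3, 2), 25), 2) = Pow(Add(9, 25), 2) = Pow(34, 2) = 1156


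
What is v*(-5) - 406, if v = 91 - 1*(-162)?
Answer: -1671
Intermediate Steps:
v = 253 (v = 91 + 162 = 253)
v*(-5) - 406 = 253*(-5) - 406 = -1265 - 406 = -1671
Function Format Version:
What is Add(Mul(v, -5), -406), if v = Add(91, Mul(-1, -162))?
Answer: -1671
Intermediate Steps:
v = 253 (v = Add(91, 162) = 253)
Add(Mul(v, -5), -406) = Add(Mul(253, -5), -406) = Add(-1265, -406) = -1671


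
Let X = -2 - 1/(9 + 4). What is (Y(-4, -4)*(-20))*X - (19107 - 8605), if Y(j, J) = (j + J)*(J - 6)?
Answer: -93326/13 ≈ -7178.9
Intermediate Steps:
Y(j, J) = (-6 + J)*(J + j) (Y(j, J) = (J + j)*(-6 + J) = (-6 + J)*(J + j))
X = -27/13 (X = -2 - 1/13 = -27/13 ≈ -2.0769)
(Y(-4, -4)*(-20))*X - (19107 - 8605) = (((-4)² - 6*(-4) - 6*(-4) - 4*(-4))*(-20))*(-27/13) - (19107 - 8605) = ((16 + 24 + 24 + 16)*(-20))*(-27/13) - 1*10502 = (80*(-20))*(-27/13) - 10502 = -1600*(-27/13) - 10502 = 43200/13 - 10502 = -93326/13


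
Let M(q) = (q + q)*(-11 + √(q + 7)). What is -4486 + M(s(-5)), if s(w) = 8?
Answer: -4662 + 16*√15 ≈ -4600.0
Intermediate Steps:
M(q) = 2*q*(-11 + √(7 + q)) (M(q) = (2*q)*(-11 + √(7 + q)) = 2*q*(-11 + √(7 + q)))
-4486 + M(s(-5)) = -4486 + 2*8*(-11 + √(7 + 8)) = -4486 + 2*8*(-11 + √15) = -4486 + (-176 + 16*√15) = -4662 + 16*√15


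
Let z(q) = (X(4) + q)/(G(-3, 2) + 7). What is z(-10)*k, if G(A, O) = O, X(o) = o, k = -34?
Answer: 68/3 ≈ 22.667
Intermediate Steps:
z(q) = 4/9 + q/9 (z(q) = (4 + q)/(2 + 7) = (4 + q)/9 = (4 + q)*(1/9) = 4/9 + q/9)
z(-10)*k = (4/9 + (1/9)*(-10))*(-34) = (4/9 - 10/9)*(-34) = -2/3*(-34) = 68/3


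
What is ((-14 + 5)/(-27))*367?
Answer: 367/3 ≈ 122.33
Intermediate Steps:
((-14 + 5)/(-27))*367 = -9*(-1/27)*367 = (⅓)*367 = 367/3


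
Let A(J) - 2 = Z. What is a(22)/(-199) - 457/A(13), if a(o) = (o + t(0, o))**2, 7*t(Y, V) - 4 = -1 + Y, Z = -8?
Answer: 4308313/58506 ≈ 73.639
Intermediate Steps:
A(J) = -6 (A(J) = 2 - 8 = -6)
t(Y, V) = 3/7 + Y/7 (t(Y, V) = 4/7 + (-1 + Y)/7 = 4/7 + (-1/7 + Y/7) = 3/7 + Y/7)
a(o) = (3/7 + o)**2 (a(o) = (o + (3/7 + (1/7)*0))**2 = (o + (3/7 + 0))**2 = (o + 3/7)**2 = (3/7 + o)**2)
a(22)/(-199) - 457/A(13) = ((3 + 7*22)**2/49)/(-199) - 457/(-6) = ((3 + 154)**2/49)*(-1/199) - 457*(-1/6) = ((1/49)*157**2)*(-1/199) + 457/6 = ((1/49)*24649)*(-1/199) + 457/6 = (24649/49)*(-1/199) + 457/6 = -24649/9751 + 457/6 = 4308313/58506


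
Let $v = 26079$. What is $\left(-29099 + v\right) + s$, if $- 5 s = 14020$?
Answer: $-5824$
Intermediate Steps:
$s = -2804$ ($s = \left(- \frac{1}{5}\right) 14020 = -2804$)
$\left(-29099 + v\right) + s = \left(-29099 + 26079\right) - 2804 = -3020 - 2804 = -5824$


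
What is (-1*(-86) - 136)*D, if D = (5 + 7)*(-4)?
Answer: 2400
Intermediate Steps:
D = -48 (D = 12*(-4) = -48)
(-1*(-86) - 136)*D = (-1*(-86) - 136)*(-48) = (86 - 136)*(-48) = -50*(-48) = 2400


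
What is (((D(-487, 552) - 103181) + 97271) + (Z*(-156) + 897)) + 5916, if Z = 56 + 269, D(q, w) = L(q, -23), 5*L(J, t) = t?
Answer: -249008/5 ≈ -49802.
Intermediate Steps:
L(J, t) = t/5
D(q, w) = -23/5 (D(q, w) = (⅕)*(-23) = -23/5)
Z = 325
(((D(-487, 552) - 103181) + 97271) + (Z*(-156) + 897)) + 5916 = (((-23/5 - 103181) + 97271) + (325*(-156) + 897)) + 5916 = ((-515928/5 + 97271) + (-50700 + 897)) + 5916 = (-29573/5 - 49803) + 5916 = -278588/5 + 5916 = -249008/5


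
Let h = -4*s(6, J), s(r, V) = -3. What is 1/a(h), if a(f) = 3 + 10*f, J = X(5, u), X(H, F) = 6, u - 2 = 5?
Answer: 1/123 ≈ 0.0081301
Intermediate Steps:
u = 7 (u = 2 + 5 = 7)
J = 6
h = 12 (h = -4*(-3) = 12)
1/a(h) = 1/(3 + 10*12) = 1/(3 + 120) = 1/123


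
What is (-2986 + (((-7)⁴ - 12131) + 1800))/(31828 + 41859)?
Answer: -10916/73687 ≈ -0.14814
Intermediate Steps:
(-2986 + (((-7)⁴ - 12131) + 1800))/(31828 + 41859) = (-2986 + ((2401 - 12131) + 1800))/73687 = (-2986 + (-9730 + 1800))*(1/73687) = (-2986 - 7930)*(1/73687) = -10916*1/73687 = -10916/73687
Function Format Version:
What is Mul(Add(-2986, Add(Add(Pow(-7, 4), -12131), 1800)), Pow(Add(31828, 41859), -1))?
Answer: Rational(-10916, 73687) ≈ -0.14814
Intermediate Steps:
Mul(Add(-2986, Add(Add(Pow(-7, 4), -12131), 1800)), Pow(Add(31828, 41859), -1)) = Mul(Add(-2986, Add(Add(2401, -12131), 1800)), Pow(73687, -1)) = Mul(Add(-2986, Add(-9730, 1800)), Rational(1, 73687)) = Mul(Add(-2986, -7930), Rational(1, 73687)) = Mul(-10916, Rational(1, 73687)) = Rational(-10916, 73687)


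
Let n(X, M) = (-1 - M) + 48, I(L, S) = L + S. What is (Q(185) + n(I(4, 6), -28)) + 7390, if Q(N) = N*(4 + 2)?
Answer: 8575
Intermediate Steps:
n(X, M) = 47 - M
Q(N) = 6*N (Q(N) = N*6 = 6*N)
(Q(185) + n(I(4, 6), -28)) + 7390 = (6*185 + (47 - 1*(-28))) + 7390 = (1110 + (47 + 28)) + 7390 = (1110 + 75) + 7390 = 1185 + 7390 = 8575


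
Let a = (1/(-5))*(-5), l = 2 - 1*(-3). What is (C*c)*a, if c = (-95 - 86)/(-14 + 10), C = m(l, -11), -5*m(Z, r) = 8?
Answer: -362/5 ≈ -72.400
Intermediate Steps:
l = 5 (l = 2 + 3 = 5)
m(Z, r) = -8/5 (m(Z, r) = -1/5*8 = -8/5)
C = -8/5 ≈ -1.6000
c = 181/4 (c = -181/(-4) = -181*(-1/4) = 181/4 ≈ 45.250)
a = 1 (a = (1*(-1/5))*(-5) = -1/5*(-5) = 1)
(C*c)*a = -8/5*181/4*1 = -362/5*1 = -362/5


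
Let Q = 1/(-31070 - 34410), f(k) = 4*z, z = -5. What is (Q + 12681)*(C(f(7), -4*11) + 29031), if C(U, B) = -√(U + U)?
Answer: 24105945399249/65480 - 830351879*I*√10/32740 ≈ 3.6814e+8 - 80202.0*I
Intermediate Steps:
f(k) = -20 (f(k) = 4*(-5) = -20)
Q = -1/65480 (Q = 1/(-65480) = -1/65480 ≈ -1.5272e-5)
C(U, B) = -√2*√U (C(U, B) = -√(2*U) = -√2*√U)
(Q + 12681)*(C(f(7), -4*11) + 29031) = (-1/65480 + 12681)*(-√2*√(-20) + 29031) = 830351879*(-√2*2*I*√5 + 29031)/65480 = 830351879*(-2*I*√10 + 29031)/65480 = 830351879*(29031 - 2*I*√10)/65480 = 24105945399249/65480 - 830351879*I*√10/32740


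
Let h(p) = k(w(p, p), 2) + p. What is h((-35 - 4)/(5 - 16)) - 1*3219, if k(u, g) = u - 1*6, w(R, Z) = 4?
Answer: -35392/11 ≈ -3217.5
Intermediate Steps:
k(u, g) = -6 + u (k(u, g) = u - 6 = -6 + u)
h(p) = -2 + p (h(p) = (-6 + 4) + p = -2 + p)
h((-35 - 4)/(5 - 16)) - 1*3219 = (-2 + (-35 - 4)/(5 - 16)) - 1*3219 = (-2 - 39/(-11)) - 3219 = (-2 - 39*(-1/11)) - 3219 = (-2 + 39/11) - 3219 = 17/11 - 3219 = -35392/11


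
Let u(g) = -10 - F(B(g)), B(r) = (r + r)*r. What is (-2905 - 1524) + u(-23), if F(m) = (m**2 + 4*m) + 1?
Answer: -1128036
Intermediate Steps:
B(r) = 2*r**2 (B(r) = (2*r)*r = 2*r**2)
F(m) = 1 + m**2 + 4*m
u(g) = -11 - 8*g**2 - 4*g**4 (u(g) = -10 - (1 + (2*g**2)**2 + 4*(2*g**2)) = -10 - (1 + 4*g**4 + 8*g**2) = -10 + (-1 - 8*g**2 - 4*g**4) = -11 - 8*g**2 - 4*g**4)
(-2905 - 1524) + u(-23) = (-2905 - 1524) + (-11 - 8*(-23)**2 - 4*(-23)**4) = -4429 + (-11 - 8*529 - 4*279841) = -4429 + (-11 - 4232 - 1119364) = -4429 - 1123607 = -1128036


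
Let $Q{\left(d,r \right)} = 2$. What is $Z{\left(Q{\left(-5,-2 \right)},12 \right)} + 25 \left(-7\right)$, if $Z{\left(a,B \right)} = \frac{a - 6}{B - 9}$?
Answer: $- \frac{529}{3} \approx -176.33$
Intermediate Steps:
$Z{\left(a,B \right)} = \frac{-6 + a}{-9 + B}$
$Z{\left(Q{\left(-5,-2 \right)},12 \right)} + 25 \left(-7\right) = \frac{-6 + 2}{-9 + 12} + 25 \left(-7\right) = \frac{1}{3} \left(-4\right) - 175 = - \frac{4}{3} - 175 = - \frac{529}{3}$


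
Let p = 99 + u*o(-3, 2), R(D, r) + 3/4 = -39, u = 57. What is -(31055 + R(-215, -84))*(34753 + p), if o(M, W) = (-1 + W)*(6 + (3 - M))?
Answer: -1102157924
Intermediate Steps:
R(D, r) = -159/4 (R(D, r) = -3/4 - 39 = -159/4)
o(M, W) = (-1 + W)*(9 - M)
p = 783 (p = 99 + 57*(-9 - 3 + 9*2 - 1*(-3)*2) = 99 + 57*(-9 - 3 + 18 + 6) = 99 + 57*12 = 99 + 684 = 783)
-(31055 + R(-215, -84))*(34753 + p) = -(31055 - 159/4)*(34753 + 783) = -124061*35536/4 = -1*1102157924 = -1102157924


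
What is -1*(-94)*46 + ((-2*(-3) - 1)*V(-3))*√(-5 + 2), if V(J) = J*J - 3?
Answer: 4324 + 30*I*√3 ≈ 4324.0 + 51.962*I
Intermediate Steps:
V(J) = -3 + J² (V(J) = J² - 3 = -3 + J²)
-1*(-94)*46 + ((-2*(-3) - 1)*V(-3))*√(-5 + 2) = -1*(-94)*46 + ((-2*(-3) - 1)*(-3 + (-3)²))*√(-5 + 2) = 94*46 + ((6 - 1)*(-3 + 9))*√(-3) = 4324 + (5*6)*(I*√3) = 4324 + 30*(I*√3) = 4324 + 30*I*√3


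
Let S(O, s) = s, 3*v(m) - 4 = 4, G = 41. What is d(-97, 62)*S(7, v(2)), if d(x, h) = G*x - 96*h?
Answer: -79432/3 ≈ -26477.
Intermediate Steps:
v(m) = 8/3 (v(m) = 4/3 + (1/3)*4 = 4/3 + 4/3 = 8/3)
d(x, h) = -96*h + 41*x (d(x, h) = 41*x - 96*h = -96*h + 41*x)
d(-97, 62)*S(7, v(2)) = (-96*62 + 41*(-97))*(8/3) = (-5952 - 3977)*(8/3) = -9929*8/3 = -79432/3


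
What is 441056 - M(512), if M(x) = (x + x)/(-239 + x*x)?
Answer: 115514770656/261905 ≈ 4.4106e+5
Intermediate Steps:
M(x) = 2*x/(-239 + x²) (M(x) = (2*x)/(-239 + x²) = 2*x/(-239 + x²))
441056 - M(512) = 441056 - 2*512/(-239 + 512²) = 441056 - 2*512/(-239 + 262144) = 441056 - 2*512/261905 = 441056 - 1*1024/261905 = 441056 - 1024/261905 = 115514770656/261905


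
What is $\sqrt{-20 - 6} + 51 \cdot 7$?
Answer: $357 + i \sqrt{26} \approx 357.0 + 5.099 i$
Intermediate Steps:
$\sqrt{-20 - 6} + 51 \cdot 7 = \sqrt{-26} + 357 = i \sqrt{26} + 357 = 357 + i \sqrt{26}$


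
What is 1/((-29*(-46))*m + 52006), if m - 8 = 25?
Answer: 1/96028 ≈ 1.0414e-5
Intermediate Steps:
m = 33 (m = 8 + 25 = 33)
1/((-29*(-46))*m + 52006) = 1/(-29*(-46)*33 + 52006) = 1/(1334*33 + 52006) = 1/(44022 + 52006) = 1/96028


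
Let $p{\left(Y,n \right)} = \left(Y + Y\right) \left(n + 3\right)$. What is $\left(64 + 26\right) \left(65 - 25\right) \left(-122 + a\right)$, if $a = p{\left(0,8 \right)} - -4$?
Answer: $-424800$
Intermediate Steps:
$p{\left(Y,n \right)} = 2 Y \left(3 + n\right)$
$a = 4$ ($a = 2 \cdot 0 \left(3 + 8\right) - -4 = 2 \cdot 0 \cdot 11 + 4 = 0 + 4 = 4$)
$\left(64 + 26\right) \left(65 - 25\right) \left(-122 + a\right) = \left(64 + 26\right) \left(65 - 25\right) \left(-122 + 4\right) = 90 \cdot 40 \left(-118\right) = 3600 \left(-118\right) = -424800$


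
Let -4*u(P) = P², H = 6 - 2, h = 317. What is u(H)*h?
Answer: -1268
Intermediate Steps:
H = 4
u(P) = -P²/4
u(H)*h = -¼*4²*317 = -¼*16*317 = -4*317 = -1268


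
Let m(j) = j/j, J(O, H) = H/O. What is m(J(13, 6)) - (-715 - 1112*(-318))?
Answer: -352900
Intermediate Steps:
m(j) = 1
m(J(13, 6)) - (-715 - 1112*(-318)) = 1 - (-715 - 1112*(-318)) = 1 - (-715 + 353616) = 1 - 1*352901 = 1 - 352901 = -352900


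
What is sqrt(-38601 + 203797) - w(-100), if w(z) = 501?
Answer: -501 + 2*sqrt(41299) ≈ -94.557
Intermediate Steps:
sqrt(-38601 + 203797) - w(-100) = sqrt(-38601 + 203797) - 1*501 = sqrt(165196) - 501 = 2*sqrt(41299) - 501 = -501 + 2*sqrt(41299)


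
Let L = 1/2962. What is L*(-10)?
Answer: -5/1481 ≈ -0.0033761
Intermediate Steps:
L = 1/2962 ≈ 0.00033761
L*(-10) = (1/2962)*(-10) = -5/1481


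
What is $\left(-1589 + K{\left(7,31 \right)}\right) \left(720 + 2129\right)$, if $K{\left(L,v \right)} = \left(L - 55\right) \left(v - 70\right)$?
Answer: $806267$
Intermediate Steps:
$K{\left(L,v \right)} = \left(-70 + v\right) \left(-55 + L\right)$ ($K{\left(L,v \right)} = \left(-55 + L\right) \left(-70 + v\right) = \left(-70 + v\right) \left(-55 + L\right)$)
$\left(-1589 + K{\left(7,31 \right)}\right) \left(720 + 2129\right) = \left(-1589 + \left(3850 - 490 - 1705 + 7 \cdot 31\right)\right) \left(720 + 2129\right) = \left(-1589 + \left(3850 - 490 - 1705 + 217\right)\right) 2849 = \left(-1589 + 1872\right) 2849 = 283 \cdot 2849 = 806267$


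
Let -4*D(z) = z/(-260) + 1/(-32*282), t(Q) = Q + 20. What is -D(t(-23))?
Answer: 6703/2346240 ≈ 0.0028569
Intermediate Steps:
t(Q) = 20 + Q
D(z) = 1/36096 + z/1040 (D(z) = -(z/(-260) + 1/(-32*282))/4 = -(z*(-1/260) - 1/32*1/282)/4 = -(-z/260 - 1/9024)/4 = -(-1/9024 - z/260)/4 = 1/36096 + z/1040)
-D(t(-23)) = -(1/36096 + (20 - 23)/1040) = -(1/36096 + (1/1040)*(-3)) = -(1/36096 - 3/1040) = -1*(-6703/2346240) = 6703/2346240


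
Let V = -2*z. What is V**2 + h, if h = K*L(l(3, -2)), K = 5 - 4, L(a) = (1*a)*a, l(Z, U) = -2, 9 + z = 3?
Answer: 148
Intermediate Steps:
z = -6 (z = -9 + 3 = -6)
L(a) = a**2 (L(a) = a*a = a**2)
V = 12 (V = -2*(-6) = 12)
K = 1
h = 4 (h = 1*(-2)**2 = 1*4 = 4)
V**2 + h = 12**2 + 4 = 144 + 4 = 148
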